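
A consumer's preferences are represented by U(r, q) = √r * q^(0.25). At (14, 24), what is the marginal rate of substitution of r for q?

MRS = 24/7

MU_r = 0.5·r^(-0.5)·q^(0.25) and MU_q = 0.25·√r·q^(-0.75).
MRS = MU_r/MU_q = (2)·q/r.
At (14, 24): MRS = 24/7.
The indifference curve has slope −24/7 at this bundle.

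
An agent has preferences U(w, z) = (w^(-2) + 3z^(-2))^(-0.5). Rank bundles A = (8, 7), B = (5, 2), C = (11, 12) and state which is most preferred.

Evaluate utility at each bundle:
U(A) = 3.607.
U(B) = 1.125.
U(C) = 5.862.
Highest utility is C, so C ≻ A ≻ B.

Bundle C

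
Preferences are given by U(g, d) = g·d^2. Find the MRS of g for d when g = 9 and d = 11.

MRS = 11/18

MU_g = d^2 and MU_d = 2·g·d.
MRS = MU_g/MU_d = (1/2)·d/g.
At (9, 11): MRS = 11/18.
That is, one extra unit of g is worth 11/18 units of d at the margin.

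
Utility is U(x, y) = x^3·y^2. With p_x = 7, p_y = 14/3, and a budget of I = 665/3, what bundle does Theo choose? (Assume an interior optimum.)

x* = 19, y* = 19

MU_x = 3·x^2·y^2 and MU_y = 2·x^3·y.
MRS = MU_x/MU_y = (3/2)·y/x.
Tangency: set MRS = p_x/p_y = 7/(14/3) = 1.5.
So (3/2)·y/x = 1.5, i.e. y = x.
Substitute into the budget 7·x + (14/3)·y = 665/3: (35/3)·x = 665/3, so x* = 19.
Then y* = 19.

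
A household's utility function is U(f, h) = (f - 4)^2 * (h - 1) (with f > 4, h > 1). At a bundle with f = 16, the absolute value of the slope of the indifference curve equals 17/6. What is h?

MU_f = 2·(f−4)·(h−1), MU_h = (f−4)^2.
MRS = (2/1)·(h−1)/(f−4).
Substitute f = 16: MRS = (h − 1)/6. Setting this equal to 17/6 gives h − 1 = (17/6)·6 = 17, so h = 18.

h = 18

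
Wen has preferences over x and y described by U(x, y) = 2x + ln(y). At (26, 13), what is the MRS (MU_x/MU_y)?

MU_x = 2, MU_y = 1/y.
MRS = 2 ÷ (1/y).
At (26, 13): MRS = 26.
The indifference curve has slope −26 at this bundle.

MRS = 26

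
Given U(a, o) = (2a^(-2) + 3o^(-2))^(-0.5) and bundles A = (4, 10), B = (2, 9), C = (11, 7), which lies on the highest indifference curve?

Bundle C

Evaluate utility at each bundle:
U(A) = 2.540.
U(B) = 1.365.
U(C) = 3.586.
Highest utility is C, so C ≻ A ≻ B.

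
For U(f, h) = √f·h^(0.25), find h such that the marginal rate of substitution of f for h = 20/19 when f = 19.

h = 10

MU_f = 0.5·f^(-0.5)·h^(0.25) and MU_h = 0.25·√f·h^(-0.75).
MRS = MU_f/MU_h = (2)·h/f.
Substitute f = 19: MRS = h/9.5. Setting h/9.5 = 20/19 gives h = (20/19)·9.5 = 10.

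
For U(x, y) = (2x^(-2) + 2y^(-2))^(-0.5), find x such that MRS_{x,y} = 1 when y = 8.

x = 8

For CES with ρ = -2, MRS = (y/x)^3.
Setting (8/x)^3 = 1 gives 8/x = 1 and x = 8.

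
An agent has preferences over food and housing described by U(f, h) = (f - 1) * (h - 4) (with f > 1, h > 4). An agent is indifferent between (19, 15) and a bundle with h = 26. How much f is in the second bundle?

f = 10

U(19, 15) = 198.
Set U(f, 26) = 198 and solve.
With h = 26: (26 − 4) = 22, so (f − 1) = 198/22 = 9.
So f = 1 + 9 = 10.
Check: U(10, 26) = 198.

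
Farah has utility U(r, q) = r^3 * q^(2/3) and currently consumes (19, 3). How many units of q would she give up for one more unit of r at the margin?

MRS = 27/38

MU_r = 3·r^2·q^(2/3) and MU_q = 2/3·r^3·q^(-1/3).
MRS = MU_r/MU_q = (4.5)·q/r.
At (19, 3): MRS = 27/38.
The indifference curve has slope −27/38 at this bundle.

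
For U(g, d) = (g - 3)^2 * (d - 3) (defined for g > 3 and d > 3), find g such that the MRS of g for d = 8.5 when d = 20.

g = 7

MU_g = 2·(g−3)·(d−3), MU_d = (g−3)^2.
MRS = (2/1)·(d−3)/(g−3).
Substitute d = 20: MRS = 34/(g − 3). Setting this equal to 8.5 gives g − 3 = 34/8.5 = 4, so g = 7.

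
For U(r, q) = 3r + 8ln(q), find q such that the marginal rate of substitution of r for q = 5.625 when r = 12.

MU_r = 3, MU_q = 8/q.
MRS = 3 ÷ (8/q).
MRS depends only on q: 0.375·q = 5.625 ⇒ q = 5.625/0.375 = 15.

q = 15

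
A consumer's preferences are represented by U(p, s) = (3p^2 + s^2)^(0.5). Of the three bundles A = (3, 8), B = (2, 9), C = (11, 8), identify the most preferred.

Evaluate utility at each bundle:
U(A) = 9.539.
U(B) = 9.644.
U(C) = 20.664.
Highest utility is C, so C ≻ B ≻ A.

Bundle C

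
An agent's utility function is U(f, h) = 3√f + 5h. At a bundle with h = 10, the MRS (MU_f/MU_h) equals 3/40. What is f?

f = 16

MU_f = 3/(2√f), MU_h = 5.
MRS = 3/(2√f) ÷ 5.
MRS depends only on f: 0.3/√f = 3/40 ⇒ √f = 0.3/(3/40) = 4 ⇒ f = 16.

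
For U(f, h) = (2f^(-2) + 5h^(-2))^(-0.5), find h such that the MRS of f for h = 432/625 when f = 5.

h = 6

For CES with ρ = -2, MRS = (2/5)·(h/f)^3.
Setting (2/5)·(h/5)^3 = 432/625 gives (h/5)^3 = 216/125, so h/5 = 1.2 and h = 6.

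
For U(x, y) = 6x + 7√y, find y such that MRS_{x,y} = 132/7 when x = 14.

MU_x = 6, MU_y = 7/(2√y).
MRS = 6 ÷ (7/(2√y)).
MRS depends only on y: (12/7)·√y = 132/7 ⇒ √y = (132/7)/(12/7) = 11 ⇒ y = 121.

y = 121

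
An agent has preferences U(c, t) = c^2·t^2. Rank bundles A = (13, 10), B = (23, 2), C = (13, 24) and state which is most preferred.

Evaluate utility at each bundle:
U(A) = 16900.
U(B) = 2116.
U(C) = 97344.
Highest utility is C, so C ≻ A ≻ B.

Bundle C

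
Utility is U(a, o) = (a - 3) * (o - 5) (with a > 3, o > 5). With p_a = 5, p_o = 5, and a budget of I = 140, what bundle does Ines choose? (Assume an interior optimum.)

a* = 13, o* = 15

MU_a = (o−5), MU_o = (a−3).
MRS = (o−5)/(a−3).
Tangency: set MRS = p_a/p_o = 5/5 = 1.
So (o − 5)/(a − 3) = 1, i.e. (o − 5) = (a − 3).
Rewrite the budget in excess-of-subsistence terms: 5·(a − 3) + 5·(o − 5) = 140 − 5·3 − 5·5 = 100.
Substituting, 10·(a − 3) = 100, so a − 3 = 10 and a* = 13.
Then o − 5 = 10, so o* = 15.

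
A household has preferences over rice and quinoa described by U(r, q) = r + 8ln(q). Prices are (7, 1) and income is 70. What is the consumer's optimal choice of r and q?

MU_r = 1, MU_q = 8/q.
MRS = 1 ÷ (8/q).
Tangency: set MRS = p_r/p_q = 7/1 = 7.
MRS depends only on q: 0.125·q = 7 ⇒ q* = 7/0.125 = 56.
From the budget, 7·r = 70 − 1·56 = 14, so r* = 2.

r* = 2, q* = 56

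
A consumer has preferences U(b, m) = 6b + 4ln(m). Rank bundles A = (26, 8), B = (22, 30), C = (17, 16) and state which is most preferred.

Bundle A

Evaluate utility at each bundle:
U(A) = 164.318.
U(B) = 145.605.
U(C) = 113.090.
Highest utility is A, so A ≻ B ≻ C.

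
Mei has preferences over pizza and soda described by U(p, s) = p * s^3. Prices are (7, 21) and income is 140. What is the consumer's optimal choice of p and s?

MU_p = s^3 and MU_s = 3·p·s^2.
MRS = MU_p/MU_s = (1/3)·s/p.
Tangency: set MRS = p_p/p_s = 7/21 = 1/3.
So (1/3)·s/p = 1/3, i.e. s = p.
Substitute into the budget 7·p + 21·s = 140: 28·p = 140, so p* = 5.
Then s* = 5.

p* = 5, s* = 5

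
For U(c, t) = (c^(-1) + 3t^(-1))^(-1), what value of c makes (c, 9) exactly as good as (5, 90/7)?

U depends on (c, t) only through S = c^(-1) + 3t^(-1), so equal utility means equal S. At (5, 90/7): S = 13/30.
With t = 9: 3·9^(-1) = 1/3, so c^(-1) = 13/30 − 1/3 = 0.1.
Hence c = 1/0.1 = 10.
Check: U(10, 9) = 2.3077.

c = 10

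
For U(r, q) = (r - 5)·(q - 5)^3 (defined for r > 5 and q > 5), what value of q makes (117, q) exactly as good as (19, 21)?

U(19, 21) = 57344.
Set U(117, q) = 57344 and solve.
With r = 117: (117 − 5) = 112, so (q − 5)^3 = 57344/112 = 512.
Taking the cube root (with q > 5): q − 5 = 8, so q = 13.
Check: U(117, 13) = 57344.

q = 13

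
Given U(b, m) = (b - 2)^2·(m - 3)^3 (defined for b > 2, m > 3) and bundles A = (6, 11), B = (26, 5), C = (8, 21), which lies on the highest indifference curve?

Bundle C

Evaluate utility at each bundle:
U(A) = 8192.
U(B) = 4608.
U(C) = 209952.
Highest utility is C, so C ≻ A ≻ B.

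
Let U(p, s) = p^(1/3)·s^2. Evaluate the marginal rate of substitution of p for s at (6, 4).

MRS = 1/9

MU_p = 1/3·p^(-2/3)·s^2 and MU_s = 2·p^(1/3)·s.
MRS = MU_p/MU_s = (1/6)·s/p.
At (6, 4): MRS = 1/9.
That is, one extra unit of p is worth 1/9 units of s at the margin.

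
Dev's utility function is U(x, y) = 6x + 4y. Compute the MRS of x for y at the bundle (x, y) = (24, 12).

MRS = 1.5

MU_x = 6, MU_y = 4, so MRS = 6/4 = 1.5 at every bundle.
At (24, 12): MRS = 1.5.
That is, one extra unit of x is worth 1.5 units of y at the margin.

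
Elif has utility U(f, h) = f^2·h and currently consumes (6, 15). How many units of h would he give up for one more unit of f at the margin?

MRS = 5

MU_f = 2·f·h and MU_h = f^2.
MRS = MU_f/MU_h = (2/1)·h/f.
At (6, 15): MRS = 5.
That is, one extra unit of f is worth 5 units of h at the margin.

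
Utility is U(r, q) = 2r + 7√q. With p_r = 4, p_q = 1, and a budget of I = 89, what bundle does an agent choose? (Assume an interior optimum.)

MU_r = 2, MU_q = 7/(2√q).
MRS = 2 ÷ (7/(2√q)).
Tangency: set MRS = p_r/p_q = 4/1 = 4.
MRS depends only on q: (4/7)·√q = 4 ⇒ √q = 4/(4/7) = 7 ⇒ q* = 49.
From the budget, 4·r = 89 − 1·49 = 40, so r* = 10.

r* = 10, q* = 49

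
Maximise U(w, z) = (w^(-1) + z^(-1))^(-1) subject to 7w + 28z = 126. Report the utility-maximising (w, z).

For CES with ρ = -1, MRS = (z/w)^2.
Tangency: set MRS = p_w/p_z = 7/28 = 0.25.
So (z/w)^2 = 0.25; taking the square root, z/w = 0.5, i.e. z = 0.5·w.
Substitute into the budget 7·w + 28·z = 126: 21·w = 126, so w* = 6 and z* = 0.5·6 = 3.

w* = 6, z* = 3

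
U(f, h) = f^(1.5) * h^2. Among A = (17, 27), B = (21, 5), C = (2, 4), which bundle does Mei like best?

Bundle A

Evaluate utility at each bundle:
U(A) = 51097.648.
U(B) = 2405.852.
U(C) = 45.255.
Highest utility is A, so A ≻ B ≻ C.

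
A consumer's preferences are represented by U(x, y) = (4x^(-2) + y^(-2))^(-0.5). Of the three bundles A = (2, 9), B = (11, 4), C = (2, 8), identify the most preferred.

Bundle B

Evaluate utility at each bundle:
U(A) = 0.994.
U(B) = 3.235.
U(C) = 0.992.
Highest utility is B, so B ≻ A ≻ C.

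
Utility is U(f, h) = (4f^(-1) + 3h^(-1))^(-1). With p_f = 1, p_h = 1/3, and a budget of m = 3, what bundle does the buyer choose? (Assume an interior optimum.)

f* = 2, h* = 3

For CES with ρ = -1, MRS = (4/3)·(h/f)^2.
Tangency: set MRS = p_f/p_h = 1/(1/3) = 3.
So (h/f)^2 = 2.25; taking the square root, h/f = 1.5, i.e. h = 1.5·f.
Substitute into the budget 1·f + (1/3)·h = 3: 1.5·f = 3, so f* = 2 and h* = 1.5·2 = 3.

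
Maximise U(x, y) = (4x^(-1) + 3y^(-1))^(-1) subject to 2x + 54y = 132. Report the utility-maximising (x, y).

For CES with ρ = -1, MRS = (4/3)·(y/x)^2.
Tangency: set MRS = p_x/p_y = 2/54 = 1/27.
So (y/x)^2 = 1/36; taking the square root, y/x = 1/6, i.e. y = (1/6)·x.
Substitute into the budget 2·x + 54·y = 132: 11·x = 132, so x* = 12 and y* = (1/6)·12 = 2.

x* = 12, y* = 2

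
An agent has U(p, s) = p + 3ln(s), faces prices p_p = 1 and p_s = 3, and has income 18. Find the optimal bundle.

MU_p = 1, MU_s = 3/s.
MRS = 1 ÷ (3/s).
Tangency: set MRS = p_p/p_s = 1/3.
MRS depends only on s: (1/3)·s = 1/3 ⇒ s* = (1/3)/(1/3) = 1.
From the budget, 1·p = 18 − 3·1 = 15, so p* = 15.

p* = 15, s* = 1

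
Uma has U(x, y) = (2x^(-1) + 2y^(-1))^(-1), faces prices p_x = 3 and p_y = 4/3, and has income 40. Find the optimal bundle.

For CES with ρ = -1, MRS = (y/x)^2.
Tangency: set MRS = p_x/p_y = 3/(4/3) = 2.25.
So (y/x)^2 = 2.25; taking the square root, y/x = 1.5, i.e. y = 1.5·x.
Substitute into the budget 3·x + (4/3)·y = 40: 5·x = 40, so x* = 8 and y* = 1.5·8 = 12.

x* = 8, y* = 12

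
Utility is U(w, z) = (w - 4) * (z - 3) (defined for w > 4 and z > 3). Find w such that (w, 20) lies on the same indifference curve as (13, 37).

U(13, 37) = 306.
Set U(w, 20) = 306 and solve.
With z = 20: (20 − 3) = 17, so (w − 4) = 306/17 = 18.
So w = 4 + 18 = 22.
Check: U(22, 20) = 306.

w = 22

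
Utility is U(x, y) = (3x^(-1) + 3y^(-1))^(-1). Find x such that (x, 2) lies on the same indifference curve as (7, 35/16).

x = 10

U depends on (x, y) only through S = 3x^(-1) + 3y^(-1), so equal utility means equal S. At (7, 35/16): S = 1.8.
With y = 2: 3·2^(-1) = 1.5, so 3x^(-1) = 1.8 − 1.5 = 0.3, i.e. x^(-1) = 0.1.
Hence x = 1/0.1 = 10.
Check: U(10, 2) = 0.5556.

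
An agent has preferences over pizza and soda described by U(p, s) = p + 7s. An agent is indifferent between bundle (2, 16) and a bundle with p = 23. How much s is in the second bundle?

s = 13

U(2, 16) = 114.
Set U(23, s) = 114 and solve.
23 + 7s = 114 ⇒ 7s = 91 ⇒ s = 13.
Check: U(23, 13) = 114.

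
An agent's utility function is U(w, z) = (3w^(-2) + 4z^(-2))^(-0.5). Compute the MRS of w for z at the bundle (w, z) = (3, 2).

For CES with ρ = -2, MRS = (3/4)·(z/w)^3.
At (3, 2): MRS = 2/9.
The indifference curve has slope −2/9 at this bundle.

MRS = 2/9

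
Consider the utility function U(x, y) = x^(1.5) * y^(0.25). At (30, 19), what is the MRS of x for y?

MRS = 3.8

MU_x = 1.5·√x·y^(0.25) and MU_y = 0.25·x^(1.5)·y^(-0.75).
MRS = MU_x/MU_y = (6)·y/x.
At (30, 19): MRS = 3.8.
That is, one extra unit of x is worth 3.8 units of y at the margin.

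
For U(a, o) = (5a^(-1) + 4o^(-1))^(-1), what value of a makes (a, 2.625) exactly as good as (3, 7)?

U depends on (a, o) only through S = 5a^(-1) + 4o^(-1), so equal utility means equal S. At (3, 7): S = 47/21.
With o = 2.625: 4·2.625^(-1) = 32/21, so 5a^(-1) = 47/21 − 32/21 = 5/7, i.e. a^(-1) = 1/7.
Hence a = 1/(1/7) = 7.
Check: U(7, 2.625) = 0.4468.

a = 7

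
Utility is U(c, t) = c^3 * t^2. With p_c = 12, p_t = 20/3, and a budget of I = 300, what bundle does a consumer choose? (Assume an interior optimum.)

c* = 15, t* = 18

MU_c = 3·c^2·t^2 and MU_t = 2·c^3·t.
MRS = MU_c/MU_t = (3/2)·t/c.
Tangency: set MRS = p_c/p_t = 12/(20/3) = 1.8.
So (3/2)·t/c = 1.8, i.e. t = 1.2·c.
Substitute into the budget 12·c + (20/3)·t = 300: 20·c = 300, so c* = 15.
Then t* = 1.2·15 = 18.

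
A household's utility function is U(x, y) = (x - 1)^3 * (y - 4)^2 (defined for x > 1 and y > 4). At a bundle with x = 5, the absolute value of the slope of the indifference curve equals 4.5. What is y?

MU_x = 3·(x−1)^2·(y−4)^2, MU_y = 2·(x−1)^3·(y−4).
MRS = (3/2)·(y−4)/(x−1).
Substitute x = 5: MRS = (y − 4)/(8/3). Setting this equal to 4.5 gives y − 4 = 4.5·(8/3) = 12, so y = 16.

y = 16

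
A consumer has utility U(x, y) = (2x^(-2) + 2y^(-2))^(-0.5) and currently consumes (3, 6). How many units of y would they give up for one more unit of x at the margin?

For CES with ρ = -2, MRS = (y/x)^3.
At (3, 6): MRS = 8.
So at (3, 6) the consumer would give up 8 units of y for one more unit of x.

MRS = 8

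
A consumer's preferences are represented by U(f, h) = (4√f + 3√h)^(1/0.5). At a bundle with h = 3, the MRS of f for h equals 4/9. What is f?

f = 27

For CES with ρ = 0.5, MRS = (4/3)·√(h/f).
Setting (4/3)·√(3/f) = 4/9 gives √(3/f) = 1/3, so 3/f = 1/9 and f = 27.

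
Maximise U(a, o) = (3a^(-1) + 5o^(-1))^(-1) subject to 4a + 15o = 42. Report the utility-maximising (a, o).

For CES with ρ = -1, MRS = (3/5)·(o/a)^2.
Tangency: set MRS = p_a/p_o = 4/15.
So (o/a)^2 = 4/9; taking the square root, o/a = 2/3, i.e. o = (2/3)·a.
Substitute into the budget 4·a + 15·o = 42: 14·a = 42, so a* = 3 and o* = (2/3)·3 = 2.

a* = 3, o* = 2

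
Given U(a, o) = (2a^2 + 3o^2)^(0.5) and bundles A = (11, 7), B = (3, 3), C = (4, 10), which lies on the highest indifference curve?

Bundle A

Evaluate utility at each bundle:
U(A) = 19.723.
U(B) = 6.708.
U(C) = 18.221.
Highest utility is A, so A ≻ C ≻ B.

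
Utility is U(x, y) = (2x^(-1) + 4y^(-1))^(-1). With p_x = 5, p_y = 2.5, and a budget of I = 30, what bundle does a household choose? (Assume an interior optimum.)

x* = 3, y* = 6

For CES with ρ = -1, MRS = (2/4)·(y/x)^2.
Tangency: set MRS = p_x/p_y = 5/2.5 = 2.
So (y/x)^2 = 4; taking the square root, y/x = 2, i.e. y = 2·x.
Substitute into the budget 5·x + 2.5·y = 30: 10·x = 30, so x* = 3 and y* = 2·3 = 6.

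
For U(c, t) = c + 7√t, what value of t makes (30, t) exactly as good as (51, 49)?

t = 100

U(51, 49) = 100.
Set U(30, t) = 100 and solve.
With c = 30: 7√t = 100 − 30 = 70, so √t = 10 and t = 100.
Check: U(30, 100) = 100.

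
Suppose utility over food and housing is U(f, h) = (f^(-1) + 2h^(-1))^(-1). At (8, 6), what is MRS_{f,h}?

MRS = 9/32

For CES with ρ = -1, MRS = (1/2)·(h/f)^2.
At (8, 6): MRS = 9/32.
That is, one extra unit of f is worth 9/32 units of h at the margin.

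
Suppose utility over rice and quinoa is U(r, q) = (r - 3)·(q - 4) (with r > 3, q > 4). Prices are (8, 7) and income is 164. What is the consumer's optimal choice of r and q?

MU_r = (q−4), MU_q = (r−3).
MRS = (q−4)/(r−3).
Tangency: set MRS = p_r/p_q = 8/7.
So (q − 4)/(r − 3) = 8/7, i.e. (q − 4) = (8/7)·(r − 3).
Rewrite the budget in excess-of-subsistence terms: 8·(r − 3) + 7·(q − 4) = 164 − 8·3 − 7·4 = 112.
Substituting, 16·(r − 3) = 112, so r − 3 = 7 and r* = 10.
Then q − 4 = (8/7)·7 = 8, so q* = 12.

r* = 10, q* = 12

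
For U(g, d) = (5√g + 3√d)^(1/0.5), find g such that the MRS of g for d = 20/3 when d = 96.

g = 6

For CES with ρ = 0.5, MRS = (5/3)·√(d/g).
Setting (5/3)·√(96/g) = 20/3 gives √(96/g) = 4, so 96/g = 16 and g = 6.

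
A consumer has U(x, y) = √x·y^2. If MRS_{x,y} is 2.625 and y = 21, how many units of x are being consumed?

MU_x = 0.5·x^(-0.5)·y^2 and MU_y = 2·√x·y.
MRS = MU_x/MU_y = (0.25)·y/x.
Substitute y = 21: MRS = 5.25/x. Setting 5.25/x = 2.625 gives x = 5.25/2.625 = 2.

x = 2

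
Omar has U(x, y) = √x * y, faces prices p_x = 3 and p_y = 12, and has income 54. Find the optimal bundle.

MU_x = 0.5·x^(-0.5)·y and MU_y = √x.
MRS = MU_x/MU_y = (0.5)·y/x.
Tangency: set MRS = p_x/p_y = 3/12 = 0.25.
So (0.5)·y/x = 0.25, i.e. y = 0.5·x.
Substitute into the budget 3·x + 12·y = 54: 9·x = 54, so x* = 6.
Then y* = 0.5·6 = 3.

x* = 6, y* = 3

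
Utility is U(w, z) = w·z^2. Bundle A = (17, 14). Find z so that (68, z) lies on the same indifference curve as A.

z = 7

U(17, 14) = 3332.
Set U(68, z) = 3332 and solve.
With w = 68: z^2 = 3332/68 = 49; taking the square root, z = 7.
Check: U(68, 7) = 3332.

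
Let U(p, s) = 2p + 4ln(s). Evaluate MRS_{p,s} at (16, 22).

MU_p = 2, MU_s = 4/s.
MRS = 2 ÷ (4/s).
At (16, 22): MRS = 11.
That is, one extra unit of p is worth 11 units of s at the margin.

MRS = 11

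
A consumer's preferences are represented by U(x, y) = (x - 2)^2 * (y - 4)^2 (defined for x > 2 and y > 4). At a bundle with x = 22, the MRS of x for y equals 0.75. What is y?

y = 19

MU_x = 2·(x−2)·(y−4)^2, MU_y = 2·(x−2)^2·(y−4).
MRS = (y−4)/(x−2).
Substitute x = 22: MRS = (y − 4)/20. Setting this equal to 0.75 gives y − 4 = 0.75·20 = 15, so y = 19.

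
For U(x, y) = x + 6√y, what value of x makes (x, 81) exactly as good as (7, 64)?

U(7, 64) = 55.
Set U(x, 81) = 55 and solve.
With y = 81: √81 = 9, so x = 55 − 6·9 = 1.
Check: U(1, 81) = 55.

x = 1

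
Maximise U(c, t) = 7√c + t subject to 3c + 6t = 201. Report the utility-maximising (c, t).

c* = 49, t* = 9

MU_c = 7/(2√c), MU_t = 1.
MRS = 7/(2√c) ÷ 1.
Tangency: set MRS = p_c/p_t = 3/6 = 0.5.
MRS depends only on c: 3.5/√c = 0.5 ⇒ √c = 3.5/0.5 = 7 ⇒ c* = 49.
From the budget, 6·t = 201 − 3·49 = 54, so t* = 9.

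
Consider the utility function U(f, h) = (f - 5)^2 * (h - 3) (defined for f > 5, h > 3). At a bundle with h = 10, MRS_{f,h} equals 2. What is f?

f = 12

MU_f = 2·(f−5)·(h−3), MU_h = (f−5)^2.
MRS = (2/1)·(h−3)/(f−5).
Substitute h = 10: MRS = 14/(f − 5). Setting this equal to 2 gives f − 5 = 14/2 = 7, so f = 12.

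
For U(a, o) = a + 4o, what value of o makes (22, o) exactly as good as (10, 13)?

o = 10

U(10, 13) = 62.
Set U(22, o) = 62 and solve.
22 + 4o = 62 ⇒ 4o = 40 ⇒ o = 10.
Check: U(22, 10) = 62.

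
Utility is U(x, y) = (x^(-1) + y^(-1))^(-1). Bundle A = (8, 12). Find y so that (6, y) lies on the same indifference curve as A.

U depends on (x, y) only through S = x^(-1) + y^(-1), so equal utility means equal S. At (8, 12): S = 5/24.
With x = 6: 6^(-1) = 1/6, so y^(-1) = 5/24 − 1/6 = 1/24.
Hence y = 1/(1/24) = 24.
Check: U(6, 24) = 4.8.

y = 24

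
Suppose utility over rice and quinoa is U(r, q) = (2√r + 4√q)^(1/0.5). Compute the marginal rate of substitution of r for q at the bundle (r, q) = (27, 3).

For CES with ρ = 0.5, MRS = (2/4)·√(q/r).
At (27, 3): MRS = 1/6.
So at (27, 3) the consumer would give up 1/6 units of q for one more unit of r.

MRS = 1/6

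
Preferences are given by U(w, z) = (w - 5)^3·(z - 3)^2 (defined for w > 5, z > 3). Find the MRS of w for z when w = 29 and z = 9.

MRS = 0.375

MU_w = 3·(w−5)^2·(z−3)^2, MU_z = 2·(w−5)^3·(z−3).
MRS = (3/2)·(z−3)/(w−5).
At (29, 9): MRS = 0.375.
The indifference curve has slope −0.375 at this bundle.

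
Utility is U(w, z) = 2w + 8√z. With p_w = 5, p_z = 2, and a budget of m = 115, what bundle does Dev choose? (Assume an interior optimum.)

MU_w = 2, MU_z = 8/(2√z).
MRS = 2 ÷ (8/(2√z)).
Tangency: set MRS = p_w/p_z = 5/2 = 2.5.
MRS depends only on z: 0.5·√z = 2.5 ⇒ √z = 2.5/0.5 = 5 ⇒ z* = 25.
From the budget, 5·w = 115 − 2·25 = 65, so w* = 13.

w* = 13, z* = 25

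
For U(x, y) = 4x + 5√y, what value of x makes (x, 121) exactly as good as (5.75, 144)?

U(5.75, 144) = 83.
Set U(x, 121) = 83 and solve.
With y = 121: √121 = 11, so 4x = 83 − 5·11 = 28 and x = 7.
Check: U(7, 121) = 83.

x = 7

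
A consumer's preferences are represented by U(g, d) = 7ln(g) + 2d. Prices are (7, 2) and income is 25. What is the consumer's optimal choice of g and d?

g* = 1, d* = 9

MU_g = 7/g, MU_d = 2.
MRS = 7/g ÷ 2.
Tangency: set MRS = p_g/p_d = 7/2 = 3.5.
MRS depends only on g: 3.5/g = 3.5 ⇒ g* = 3.5/3.5 = 1.
From the budget, 2·d = 25 − 7·1 = 18, so d* = 9.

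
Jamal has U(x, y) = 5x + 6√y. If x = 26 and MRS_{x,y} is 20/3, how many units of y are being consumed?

MU_x = 5, MU_y = 6/(2√y).
MRS = 5 ÷ (6/(2√y)).
MRS depends only on y: (5/3)·√y = 20/3 ⇒ √y = (20/3)/(5/3) = 4 ⇒ y = 16.

y = 16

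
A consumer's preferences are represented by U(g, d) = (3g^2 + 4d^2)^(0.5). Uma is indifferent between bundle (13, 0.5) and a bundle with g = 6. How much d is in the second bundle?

d = 10

U depends on (g, d) only through S = 3g^2 + 4d^2, so equal utility means equal S. At (13, 0.5): S = 508.
With g = 6: 3·6^2 = 108, so 4d^2 = 508 − 108 = 400, i.e. d^2 = 100.
Hence d = √100 = 10.
Check: U(6, 10) = 22.5389.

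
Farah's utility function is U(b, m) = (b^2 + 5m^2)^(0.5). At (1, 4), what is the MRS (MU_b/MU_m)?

For CES with ρ = 2, MRS = (1/5)·(m/b)^(-1).
At (1, 4): MRS = 0.05.
So at (1, 4) the consumer would give up 0.05 units of m for one more unit of b.

MRS = 0.05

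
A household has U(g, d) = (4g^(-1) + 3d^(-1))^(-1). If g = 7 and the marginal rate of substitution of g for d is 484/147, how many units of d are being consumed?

For CES with ρ = -1, MRS = (4/3)·(d/g)^2.
Setting (4/3)·(d/7)^2 = 484/147 gives (d/7)^2 = 121/49, so d/7 = 11/7 and d = 11.

d = 11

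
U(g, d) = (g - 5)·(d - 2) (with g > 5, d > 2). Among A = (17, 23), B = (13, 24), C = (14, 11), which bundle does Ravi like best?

Evaluate utility at each bundle:
U(A) = 252.
U(B) = 176.
U(C) = 81.
Highest utility is A, so A ≻ B ≻ C.

Bundle A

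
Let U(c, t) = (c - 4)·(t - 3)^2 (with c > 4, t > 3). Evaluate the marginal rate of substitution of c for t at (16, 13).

MU_c = (t−3)^2, MU_t = 2·(c−4)·(t−3).
MRS = (1/2)·(t−3)/(c−4).
At (16, 13): MRS = 5/12.
The indifference curve has slope −5/12 at this bundle.

MRS = 5/12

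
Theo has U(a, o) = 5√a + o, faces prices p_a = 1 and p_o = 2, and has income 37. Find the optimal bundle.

a* = 25, o* = 6

MU_a = 5/(2√a), MU_o = 1.
MRS = 5/(2√a) ÷ 1.
Tangency: set MRS = p_a/p_o = 1/2 = 0.5.
MRS depends only on a: 2.5/√a = 0.5 ⇒ √a = 2.5/0.5 = 5 ⇒ a* = 25.
From the budget, 2·o = 37 − 1·25 = 12, so o* = 6.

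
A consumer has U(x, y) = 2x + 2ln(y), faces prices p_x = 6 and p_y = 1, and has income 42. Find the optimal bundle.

x* = 6, y* = 6

MU_x = 2, MU_y = 2/y.
MRS = 2 ÷ (2/y).
Tangency: set MRS = p_x/p_y = 6/1 = 6.
MRS depends only on y: y = 6 ⇒ y* = 6.
From the budget, 6·x = 42 − 1·6 = 36, so x* = 6.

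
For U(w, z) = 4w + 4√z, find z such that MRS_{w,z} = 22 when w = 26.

z = 121

MU_w = 4, MU_z = 4/(2√z).
MRS = 4 ÷ (4/(2√z)).
MRS depends only on z: 2·√z = 22 ⇒ √z = 22/2 = 11 ⇒ z = 121.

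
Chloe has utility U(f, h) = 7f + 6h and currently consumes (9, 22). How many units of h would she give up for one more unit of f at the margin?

MU_f = 7, MU_h = 6, so MRS = 7/6 at every bundle.
At (9, 22): MRS = 7/6.
So at (9, 22) the consumer would give up 7/6 units of h for one more unit of f.

MRS = 7/6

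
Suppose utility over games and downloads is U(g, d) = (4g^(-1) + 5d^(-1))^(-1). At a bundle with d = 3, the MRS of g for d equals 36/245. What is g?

For CES with ρ = -1, MRS = (4/5)·(d/g)^2.
Setting (4/5)·(3/g)^2 = 36/245 gives (3/g)^2 = 9/49, so 3/g = 3/7 and g = 7.

g = 7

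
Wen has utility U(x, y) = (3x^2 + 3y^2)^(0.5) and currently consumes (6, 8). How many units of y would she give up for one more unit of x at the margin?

MRS = 0.75

For CES with ρ = 2, MRS = (y/x)^(-1).
At (6, 8): MRS = 0.75.
The indifference curve has slope −0.75 at this bundle.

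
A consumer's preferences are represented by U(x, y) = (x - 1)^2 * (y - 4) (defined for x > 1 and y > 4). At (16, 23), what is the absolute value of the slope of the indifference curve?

MU_x = 2·(x−1)·(y−4), MU_y = (x−1)^2.
MRS = (2/1)·(y−4)/(x−1).
At (16, 23): MRS = 38/15.
So at (16, 23) the consumer would give up 38/15 units of y for one more unit of x.

MRS = 38/15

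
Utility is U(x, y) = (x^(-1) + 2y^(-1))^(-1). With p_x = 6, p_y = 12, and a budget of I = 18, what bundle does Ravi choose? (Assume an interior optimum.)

x* = 1, y* = 1

For CES with ρ = -1, MRS = (1/2)·(y/x)^2.
Tangency: set MRS = p_x/p_y = 6/12 = 0.5.
So (y/x)^2 = 1; taking the square root, y/x = 1, i.e. y = x.
Substitute into the budget 6·x + 12·y = 18: 18·x = 18, so x* = 1 and y* = 1.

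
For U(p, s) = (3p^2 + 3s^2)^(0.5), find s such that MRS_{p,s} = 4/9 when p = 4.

For CES with ρ = 2, MRS = (s/p)^(-1).
Setting (s/4)^(-1) = 4/9 gives s/4 = 2.25 and s = 9.

s = 9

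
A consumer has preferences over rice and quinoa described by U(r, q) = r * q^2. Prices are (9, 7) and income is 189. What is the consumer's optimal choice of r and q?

MU_r = q^2 and MU_q = 2·r·q.
MRS = MU_r/MU_q = (1/2)·q/r.
Tangency: set MRS = p_r/p_q = 9/7.
So (1/2)·q/r = 9/7, i.e. q = (18/7)·r.
Substitute into the budget 9·r + 7·q = 189: 27·r = 189, so r* = 7.
Then q* = (18/7)·7 = 18.

r* = 7, q* = 18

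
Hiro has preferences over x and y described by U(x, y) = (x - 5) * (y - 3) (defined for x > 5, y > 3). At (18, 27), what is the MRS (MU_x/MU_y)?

MRS = 24/13

MU_x = (y−3), MU_y = (x−5).
MRS = (y−3)/(x−5).
At (18, 27): MRS = 24/13.
So at (18, 27) the consumer would give up 24/13 units of y for one more unit of x.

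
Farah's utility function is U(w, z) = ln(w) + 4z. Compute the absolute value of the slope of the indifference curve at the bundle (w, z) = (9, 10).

MRS = 1/36

MU_w = 1/w, MU_z = 4.
MRS = 1/w ÷ 4.
At (9, 10): MRS = 1/36.
So at (9, 10) the consumer would give up 1/36 units of z for one more unit of w.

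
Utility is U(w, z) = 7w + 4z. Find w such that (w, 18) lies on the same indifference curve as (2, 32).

U(2, 32) = 142.
Set U(w, 18) = 142 and solve.
7w + 4·18 = 142 ⇒ 7w = 70 ⇒ w = 10.
Check: U(10, 18) = 142.

w = 10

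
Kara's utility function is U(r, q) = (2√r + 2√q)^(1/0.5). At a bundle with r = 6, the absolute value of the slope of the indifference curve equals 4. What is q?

For CES with ρ = 0.5, MRS = √(q/r).
Setting √(q/6) = 4 gives q/6 = 16 and q = 96.

q = 96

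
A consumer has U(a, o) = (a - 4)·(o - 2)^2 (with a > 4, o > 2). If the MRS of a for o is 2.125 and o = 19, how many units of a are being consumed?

a = 8

MU_a = (o−2)^2, MU_o = 2·(a−4)·(o−2).
MRS = (1/2)·(o−2)/(a−4).
Substitute o = 19: MRS = 8.5/(a − 4). Setting this equal to 2.125 gives a − 4 = 8.5/2.125 = 4, so a = 8.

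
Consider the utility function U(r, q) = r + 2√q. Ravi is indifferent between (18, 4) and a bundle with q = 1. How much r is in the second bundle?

r = 20

U(18, 4) = 22.
Set U(r, 1) = 22 and solve.
With q = 1: √1 = 1, so r = 22 − 2·1 = 20.
Check: U(20, 1) = 22.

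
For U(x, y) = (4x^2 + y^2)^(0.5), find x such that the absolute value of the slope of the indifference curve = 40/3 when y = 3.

x = 10

For CES with ρ = 2, MRS = (4/1)·(y/x)^(-1).
Setting (4/1)·(3/x)^(-1) = 40/3 gives (3/x)^(-1) = 10/3, so 3/x = 0.3 and x = 10.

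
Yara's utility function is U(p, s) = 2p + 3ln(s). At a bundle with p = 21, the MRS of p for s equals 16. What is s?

s = 24

MU_p = 2, MU_s = 3/s.
MRS = 2 ÷ (3/s).
MRS depends only on s: (2/3)·s = 16 ⇒ s = 16/(2/3) = 24.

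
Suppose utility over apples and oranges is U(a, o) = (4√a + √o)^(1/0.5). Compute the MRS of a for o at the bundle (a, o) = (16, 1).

MRS = 1

For CES with ρ = 0.5, MRS = (4/1)·√(o/a).
At (16, 1): MRS = 1.
So at (16, 1) the consumer would give up 1 units of o for one more unit of a.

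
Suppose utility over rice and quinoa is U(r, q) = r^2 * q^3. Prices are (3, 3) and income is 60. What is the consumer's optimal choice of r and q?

MU_r = 2·r·q^3 and MU_q = 3·r^2·q^2.
MRS = MU_r/MU_q = (2/3)·q/r.
Tangency: set MRS = p_r/p_q = 3/3 = 1.
So (2/3)·q/r = 1, i.e. q = 1.5·r.
Substitute into the budget 3·r + 3·q = 60: 7.5·r = 60, so r* = 8.
Then q* = 1.5·8 = 12.

r* = 8, q* = 12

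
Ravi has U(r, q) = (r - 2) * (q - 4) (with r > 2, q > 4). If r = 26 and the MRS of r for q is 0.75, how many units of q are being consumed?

q = 22

MU_r = (q−4), MU_q = (r−2).
MRS = (q−4)/(r−2).
Substitute r = 26: MRS = (q − 4)/24. Setting this equal to 0.75 gives q − 4 = 0.75·24 = 18, so q = 22.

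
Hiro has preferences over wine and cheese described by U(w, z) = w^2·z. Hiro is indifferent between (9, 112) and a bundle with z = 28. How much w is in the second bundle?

U(9, 112) = 9072.
Set U(w, 28) = 9072 and solve.
With z = 28: w^2 = 9072/28 = 324; taking the square root, w = 18.
Check: U(18, 28) = 9072.

w = 18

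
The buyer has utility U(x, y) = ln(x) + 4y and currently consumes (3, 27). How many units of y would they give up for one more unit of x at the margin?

MRS = 1/12

MU_x = 1/x, MU_y = 4.
MRS = 1/x ÷ 4.
At (3, 27): MRS = 1/12.
The indifference curve has slope −1/12 at this bundle.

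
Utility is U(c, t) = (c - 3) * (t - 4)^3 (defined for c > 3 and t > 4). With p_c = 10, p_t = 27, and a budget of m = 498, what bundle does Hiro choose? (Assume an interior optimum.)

c* = 12, t* = 14

MU_c = (t−4)^3, MU_t = 3·(c−3)·(t−4)^2.
MRS = (1/3)·(t−4)/(c−3).
Tangency: set MRS = p_c/p_t = 10/27.
So (1/3)·(t − 4)/(c − 3) = 10/27, i.e. (t − 4) = (10/9)·(c − 3).
Rewrite the budget in excess-of-subsistence terms: 10·(c − 3) + 27·(t − 4) = 498 − 10·3 − 27·4 = 360.
Substituting, 40·(c − 3) = 360, so c − 3 = 9 and c* = 12.
Then t − 4 = (10/9)·9 = 10, so t* = 14.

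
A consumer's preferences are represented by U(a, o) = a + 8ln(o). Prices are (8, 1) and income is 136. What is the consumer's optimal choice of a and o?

a* = 9, o* = 64

MU_a = 1, MU_o = 8/o.
MRS = 1 ÷ (8/o).
Tangency: set MRS = p_a/p_o = 8/1 = 8.
MRS depends only on o: 0.125·o = 8 ⇒ o* = 8/0.125 = 64.
From the budget, 8·a = 136 − 1·64 = 72, so a* = 9.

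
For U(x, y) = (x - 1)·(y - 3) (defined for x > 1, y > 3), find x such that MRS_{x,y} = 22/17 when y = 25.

x = 18

MU_x = (y−3), MU_y = (x−1).
MRS = (y−3)/(x−1).
Substitute y = 25: MRS = 22/(x − 1). Setting this equal to 22/17 gives x − 1 = 22/(22/17) = 17, so x = 18.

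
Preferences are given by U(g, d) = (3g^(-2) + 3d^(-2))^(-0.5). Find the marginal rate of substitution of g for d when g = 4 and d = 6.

MRS = 3.375

For CES with ρ = -2, MRS = (d/g)^3.
At (4, 6): MRS = 3.375.
That is, one extra unit of g is worth 3.375 units of d at the margin.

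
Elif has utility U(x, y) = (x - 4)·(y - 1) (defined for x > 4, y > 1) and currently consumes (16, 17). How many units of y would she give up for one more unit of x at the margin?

MU_x = (y−1), MU_y = (x−4).
MRS = (y−1)/(x−4).
At (16, 17): MRS = 4/3.
So at (16, 17) the consumer would give up 4/3 units of y for one more unit of x.

MRS = 4/3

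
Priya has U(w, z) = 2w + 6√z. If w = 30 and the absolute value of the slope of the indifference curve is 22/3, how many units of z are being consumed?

MU_w = 2, MU_z = 6/(2√z).
MRS = 2 ÷ (6/(2√z)).
MRS depends only on z: (2/3)·√z = 22/3 ⇒ √z = (22/3)/(2/3) = 11 ⇒ z = 121.

z = 121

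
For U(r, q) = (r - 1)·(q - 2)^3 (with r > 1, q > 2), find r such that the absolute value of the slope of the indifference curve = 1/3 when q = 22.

r = 21

MU_r = (q−2)^3, MU_q = 3·(r−1)·(q−2)^2.
MRS = (1/3)·(q−2)/(r−1).
Substitute q = 22: MRS = (20/3)/(r − 1). Setting this equal to 1/3 gives r − 1 = (20/3)/(1/3) = 20, so r = 21.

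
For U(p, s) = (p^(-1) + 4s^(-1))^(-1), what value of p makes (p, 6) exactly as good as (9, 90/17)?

U depends on (p, s) only through S = p^(-1) + 4s^(-1), so equal utility means equal S. At (9, 90/17): S = 13/15.
With s = 6: 4·6^(-1) = 2/3, so p^(-1) = 13/15 − 2/3 = 0.2.
Hence p = 1/0.2 = 5.
Check: U(5, 6) = 1.1538.

p = 5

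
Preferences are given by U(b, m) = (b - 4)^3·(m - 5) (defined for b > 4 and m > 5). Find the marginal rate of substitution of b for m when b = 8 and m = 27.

MRS = 16.5

MU_b = 3·(b−4)^2·(m−5), MU_m = (b−4)^3.
MRS = (3/1)·(m−5)/(b−4).
At (8, 27): MRS = 16.5.
That is, one extra unit of b is worth 16.5 units of m at the margin.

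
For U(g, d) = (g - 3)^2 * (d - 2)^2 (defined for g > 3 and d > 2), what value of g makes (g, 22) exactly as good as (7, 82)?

U(7, 82) = 102400.
Set U(g, 22) = 102400 and solve.
With d = 22: (22 − 2)^2 = 400, so (g − 3)^2 = 102400/400 = 256.
Taking the square root (with g > 3): g − 3 = 16, so g = 19.
Check: U(19, 22) = 102400.

g = 19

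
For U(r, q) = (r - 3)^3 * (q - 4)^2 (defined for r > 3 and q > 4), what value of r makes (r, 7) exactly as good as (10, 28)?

r = 31

U(10, 28) = 197568.
Set U(r, 7) = 197568 and solve.
With q = 7: (7 − 4)^2 = 9, so (r − 3)^3 = 197568/9 = 21952.
Taking the cube root (with r > 3): r − 3 = 28, so r = 31.
Check: U(31, 7) = 197568.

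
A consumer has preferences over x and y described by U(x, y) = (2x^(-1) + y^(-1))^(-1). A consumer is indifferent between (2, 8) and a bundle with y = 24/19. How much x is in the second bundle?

U depends on (x, y) only through S = 2x^(-1) + y^(-1), so equal utility means equal S. At (2, 8): S = 1.125.
With y = 24/19: (24/19)^(-1) = 19/24, so 2x^(-1) = 1.125 − 19/24 = 1/3, i.e. x^(-1) = 1/6.
Hence x = 1/(1/6) = 6.
Check: U(6, 24/19) = 0.8889.

x = 6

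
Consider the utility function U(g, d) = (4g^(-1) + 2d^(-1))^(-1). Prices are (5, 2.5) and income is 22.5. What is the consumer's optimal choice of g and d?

g* = 3, d* = 3

For CES with ρ = -1, MRS = (4/2)·(d/g)^2.
Tangency: set MRS = p_g/p_d = 5/2.5 = 2.
So (d/g)^2 = 1; taking the square root, d/g = 1, i.e. d = g.
Substitute into the budget 5·g + 2.5·d = 22.5: 7.5·g = 22.5, so g* = 3 and d* = 3.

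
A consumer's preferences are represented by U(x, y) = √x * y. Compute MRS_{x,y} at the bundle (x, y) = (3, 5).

MRS = 5/6

MU_x = 0.5·x^(-0.5)·y and MU_y = √x.
MRS = MU_x/MU_y = (0.5)·y/x.
At (3, 5): MRS = 5/6.
So at (3, 5) the consumer would give up 5/6 units of y for one more unit of x.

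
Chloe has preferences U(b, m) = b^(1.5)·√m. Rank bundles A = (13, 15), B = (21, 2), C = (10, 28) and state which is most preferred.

Bundle A

Evaluate utility at each bundle:
U(A) = 181.535.
U(B) = 136.096.
U(C) = 167.332.
Highest utility is A, so A ≻ C ≻ B.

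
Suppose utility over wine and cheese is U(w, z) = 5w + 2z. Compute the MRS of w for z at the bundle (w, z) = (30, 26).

MU_w = 5, MU_z = 2, so MRS = 5/2 = 2.5 at every bundle.
At (30, 26): MRS = 2.5.
The indifference curve has slope −2.5 at this bundle.

MRS = 2.5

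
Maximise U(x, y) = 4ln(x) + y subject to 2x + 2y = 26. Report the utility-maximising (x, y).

MU_x = 4/x, MU_y = 1.
MRS = 4/x ÷ 1.
Tangency: set MRS = p_x/p_y = 2/2 = 1.
MRS depends only on x: 4/x = 1 ⇒ x* = 4/1 = 4.
From the budget, 2·y = 26 − 2·4 = 18, so y* = 9.

x* = 4, y* = 9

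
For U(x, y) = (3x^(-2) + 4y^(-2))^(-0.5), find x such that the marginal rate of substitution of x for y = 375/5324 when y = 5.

For CES with ρ = -2, MRS = (3/4)·(y/x)^3.
Setting (3/4)·(5/x)^3 = 375/5324 gives (5/x)^3 = 125/1331, so 5/x = 5/11 and x = 11.

x = 11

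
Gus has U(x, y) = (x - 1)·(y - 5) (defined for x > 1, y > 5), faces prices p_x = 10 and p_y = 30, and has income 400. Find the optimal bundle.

x* = 13, y* = 9

MU_x = (y−5), MU_y = (x−1).
MRS = (y−5)/(x−1).
Tangency: set MRS = p_x/p_y = 10/30 = 1/3.
So (y − 5)/(x − 1) = 1/3, i.e. (y − 5) = (1/3)·(x − 1).
Rewrite the budget in excess-of-subsistence terms: 10·(x − 1) + 30·(y − 5) = 400 − 10·1 − 30·5 = 240.
Substituting, 20·(x − 1) = 240, so x − 1 = 12 and x* = 13.
Then y − 5 = (1/3)·12 = 4, so y* = 9.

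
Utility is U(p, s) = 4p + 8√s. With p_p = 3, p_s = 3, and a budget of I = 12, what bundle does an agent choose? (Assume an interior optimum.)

p* = 3, s* = 1

MU_p = 4, MU_s = 8/(2√s).
MRS = 4 ÷ (8/(2√s)).
Tangency: set MRS = p_p/p_s = 3/3 = 1.
MRS depends only on s: √s = 1 ⇒ √s = 1 ⇒ s* = 1.
From the budget, 3·p = 12 − 3·1 = 9, so p* = 3.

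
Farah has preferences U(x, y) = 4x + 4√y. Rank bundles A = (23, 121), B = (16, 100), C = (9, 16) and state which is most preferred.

Bundle A

Evaluate utility at each bundle:
U(A) = 136.000.
U(B) = 104.000.
U(C) = 52.000.
Highest utility is A, so A ≻ B ≻ C.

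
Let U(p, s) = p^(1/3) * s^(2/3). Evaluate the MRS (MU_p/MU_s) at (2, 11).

MRS = 2.75

MU_p = 1/3·p^(-2/3)·s^(2/3) and MU_s = 2/3·p^(1/3)·s^(-1/3).
MRS = MU_p/MU_s = (0.5)·s/p.
At (2, 11): MRS = 2.75.
The indifference curve has slope −2.75 at this bundle.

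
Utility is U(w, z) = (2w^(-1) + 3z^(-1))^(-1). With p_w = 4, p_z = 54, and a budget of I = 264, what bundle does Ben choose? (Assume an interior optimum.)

w* = 12, z* = 4

For CES with ρ = -1, MRS = (2/3)·(z/w)^2.
Tangency: set MRS = p_w/p_z = 4/54 = 2/27.
So (z/w)^2 = 1/9; taking the square root, z/w = 1/3, i.e. z = (1/3)·w.
Substitute into the budget 4·w + 54·z = 264: 22·w = 264, so w* = 12 and z* = (1/3)·12 = 4.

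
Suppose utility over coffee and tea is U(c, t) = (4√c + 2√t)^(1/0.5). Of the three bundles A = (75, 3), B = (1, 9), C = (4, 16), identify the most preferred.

Bundle A

Evaluate utility at each bundle:
U(A) = 1452.000.
U(B) = 100.000.
U(C) = 256.000.
Highest utility is A, so A ≻ C ≻ B.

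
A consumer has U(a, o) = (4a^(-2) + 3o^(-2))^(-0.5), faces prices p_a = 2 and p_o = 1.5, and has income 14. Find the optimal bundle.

For CES with ρ = -2, MRS = (4/3)·(o/a)^3.
Tangency: set MRS = p_a/p_o = 2/1.5 = 4/3.
So (o/a)^3 = 1; taking the cube root, o/a = 1, i.e. o = a.
Substitute into the budget 2·a + 1.5·o = 14: 3.5·a = 14, so a* = 4 and o* = 4.

a* = 4, o* = 4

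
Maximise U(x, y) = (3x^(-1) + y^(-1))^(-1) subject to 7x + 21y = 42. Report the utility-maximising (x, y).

x* = 3, y* = 1

For CES with ρ = -1, MRS = (3/1)·(y/x)^2.
Tangency: set MRS = p_x/p_y = 7/21 = 1/3.
So (y/x)^2 = 1/9; taking the square root, y/x = 1/3, i.e. y = (1/3)·x.
Substitute into the budget 7·x + 21·y = 42: 14·x = 42, so x* = 3 and y* = (1/3)·3 = 1.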